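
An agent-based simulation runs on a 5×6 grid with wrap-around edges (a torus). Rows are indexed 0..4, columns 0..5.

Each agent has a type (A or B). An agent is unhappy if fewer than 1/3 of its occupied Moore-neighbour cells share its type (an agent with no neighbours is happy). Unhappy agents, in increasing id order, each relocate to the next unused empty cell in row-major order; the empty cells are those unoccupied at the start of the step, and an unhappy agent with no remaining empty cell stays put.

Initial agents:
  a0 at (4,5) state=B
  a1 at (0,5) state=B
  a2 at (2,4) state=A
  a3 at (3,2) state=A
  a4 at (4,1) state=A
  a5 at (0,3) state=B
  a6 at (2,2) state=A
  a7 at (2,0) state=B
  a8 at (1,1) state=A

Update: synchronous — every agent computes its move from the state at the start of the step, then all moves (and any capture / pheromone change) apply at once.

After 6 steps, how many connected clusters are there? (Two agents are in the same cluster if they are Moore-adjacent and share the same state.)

4

t=1: a0@(4,5):B a1@(0,5):B a2@(2,4):A a3@(3,2):A a4@(4,1):A a5@(0,3):B a6@(2,2):A a7@(0,0):B a8@(1,1):A
t=2: (unchanged — steady state)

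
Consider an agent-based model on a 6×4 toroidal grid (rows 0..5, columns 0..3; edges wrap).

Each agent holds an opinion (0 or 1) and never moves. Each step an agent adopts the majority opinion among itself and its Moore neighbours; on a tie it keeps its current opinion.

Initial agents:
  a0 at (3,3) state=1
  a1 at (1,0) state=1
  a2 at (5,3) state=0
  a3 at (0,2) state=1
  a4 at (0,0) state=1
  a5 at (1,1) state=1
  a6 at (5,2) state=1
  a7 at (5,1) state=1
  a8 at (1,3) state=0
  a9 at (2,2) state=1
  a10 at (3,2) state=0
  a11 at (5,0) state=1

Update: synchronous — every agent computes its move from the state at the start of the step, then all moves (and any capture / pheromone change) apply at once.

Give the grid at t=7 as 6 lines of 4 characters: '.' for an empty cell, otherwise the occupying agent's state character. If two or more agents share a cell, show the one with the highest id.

1.1.
11.1
..1.
..11
....
1111

t=1: a0@(3,3):1 a1@(1,0):1 a2@(5,3):1 a3@(0,2):1 a4@(0,0):1 a5@(1,1):1 a6@(5,2):1 a7@(5,1):1 a8@(1,3):1 a9@(2,2):1 a10@(3,2):1 a11@(5,0):1
t=2: (unchanged — steady state)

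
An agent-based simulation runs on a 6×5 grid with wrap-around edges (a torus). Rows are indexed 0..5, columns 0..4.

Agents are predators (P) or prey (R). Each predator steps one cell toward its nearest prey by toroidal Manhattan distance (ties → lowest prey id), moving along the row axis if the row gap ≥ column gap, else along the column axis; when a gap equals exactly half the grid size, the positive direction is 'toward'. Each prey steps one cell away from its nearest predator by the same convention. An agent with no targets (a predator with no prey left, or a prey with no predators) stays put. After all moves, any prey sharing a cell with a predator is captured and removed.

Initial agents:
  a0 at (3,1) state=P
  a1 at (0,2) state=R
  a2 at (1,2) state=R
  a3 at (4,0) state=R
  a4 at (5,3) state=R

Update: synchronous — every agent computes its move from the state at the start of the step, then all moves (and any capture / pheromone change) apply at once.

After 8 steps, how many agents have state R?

t=1: a0@(4,1):P a1@(5,2):R a2@(0,2):R a3@(5,0):R a4@(0,3):R
t=2: a0@(5,1):P a1@(0,2):R a2@(1,2):R a3@(0,0):R a4@(1,3):R
t=3: a0@(0,1):P a1@(1,2):R a2@(2,2):R a3@(1,0):R a4@(2,3):R
t=4: a0@(1,1):P a1@(2,2):R a2@(3,2):R a3@(2,0):R a4@(3,3):R
t=5: a0@(2,1):P a1@(3,2):R a2@(4,2):R a3@(3,0):R a4@(4,3):R
t=6: a0@(3,1):P a1@(4,2):R a2@(5,2):R a3@(4,0):R a4@(5,3):R
t=7: a0@(4,1):P a1@(5,2):R a2@(0,2):R a3@(5,0):R a4@(0,3):R
t=8: a0@(5,1):P a1@(0,2):R a2@(1,2):R a3@(0,0):R a4@(1,3):R

4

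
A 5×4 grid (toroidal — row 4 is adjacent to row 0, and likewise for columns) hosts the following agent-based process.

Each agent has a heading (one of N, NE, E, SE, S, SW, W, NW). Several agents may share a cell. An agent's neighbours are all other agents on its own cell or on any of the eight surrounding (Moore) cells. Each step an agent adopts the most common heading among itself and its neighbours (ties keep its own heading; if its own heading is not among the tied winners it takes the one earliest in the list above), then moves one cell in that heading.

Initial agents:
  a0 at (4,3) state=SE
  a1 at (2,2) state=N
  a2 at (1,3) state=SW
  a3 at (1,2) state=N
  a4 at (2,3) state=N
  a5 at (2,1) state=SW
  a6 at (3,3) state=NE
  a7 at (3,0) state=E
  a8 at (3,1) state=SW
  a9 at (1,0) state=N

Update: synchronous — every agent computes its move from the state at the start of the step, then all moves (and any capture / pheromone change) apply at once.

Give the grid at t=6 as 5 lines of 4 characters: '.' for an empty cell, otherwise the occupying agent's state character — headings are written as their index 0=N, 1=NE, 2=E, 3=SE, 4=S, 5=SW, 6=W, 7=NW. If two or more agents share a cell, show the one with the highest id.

t=1: a0@(0,0):SE a1@(1,2):N a2@(0,3):N a3@(0,2):N a4@(1,3):N a5@(1,1):N a6@(2,3):N a7@(4,3):SW a8@(4,0):SW a9@(0,0):N
t=2: a0@(4,0):N a1@(0,2):N a2@(4,3):N a3@(4,2):N a4@(0,3):N a5@(0,1):N a6@(1,3):N a7@(3,3):N a8@(0,3):SW a9@(4,0):N
t=3: a0@(3,0):N a1@(4,2):N a2@(3,3):N a3@(3,2):N a4@(4,3):N a5@(4,1):N a6@(0,3):N a7@(2,3):N a8@(4,3):N a9@(3,0):N
t=4: a0@(2,0):N a1@(3,2):N a2@(2,3):N a3@(2,2):N a4@(3,3):N a5@(3,1):N a6@(4,3):N a7@(1,3):N a8@(3,3):N a9@(2,0):N
t=5: a0@(1,0):N a1@(2,2):N a2@(1,3):N a3@(1,2):N a4@(2,3):N a5@(2,1):N a6@(3,3):N a7@(0,3):N a8@(2,3):N a9@(1,0):N
t=6: a0@(0,0):N a1@(1,2):N a2@(0,3):N a3@(0,2):N a4@(1,3):N a5@(1,1):N a6@(2,3):N a7@(4,3):N a8@(1,3):N a9@(0,0):N

0.00
.000
...0
....
...0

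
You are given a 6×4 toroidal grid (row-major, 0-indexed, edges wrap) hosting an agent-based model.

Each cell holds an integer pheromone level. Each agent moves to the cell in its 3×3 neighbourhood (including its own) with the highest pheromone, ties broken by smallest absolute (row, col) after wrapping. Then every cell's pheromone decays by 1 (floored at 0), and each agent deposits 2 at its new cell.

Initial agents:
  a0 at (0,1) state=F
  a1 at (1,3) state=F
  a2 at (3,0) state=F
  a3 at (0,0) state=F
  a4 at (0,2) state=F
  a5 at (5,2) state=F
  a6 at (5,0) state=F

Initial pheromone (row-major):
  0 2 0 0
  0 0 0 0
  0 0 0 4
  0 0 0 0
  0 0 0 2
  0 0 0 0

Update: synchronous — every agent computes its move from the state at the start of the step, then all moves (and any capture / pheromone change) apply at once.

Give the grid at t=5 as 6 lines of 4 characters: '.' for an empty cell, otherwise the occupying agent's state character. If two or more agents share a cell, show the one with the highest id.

t=1: a0@(0,1) a1@(2,3) a2@(2,3) a3@(0,1) a4@(0,1) a5@(0,1) a6@(0,1) | pheromone: 0 11 0 0 / 0 0 0 0 / 0 0 0 7 / 0 0 0 0 / 0 0 0 1 / 0 0 0 0
t=2: a0@(0,1) a1@(2,3) a2@(2,3) a3@(0,1) a4@(0,1) a5@(0,1) a6@(0,1) | pheromone: 0 20 0 0 / 0 0 0 0 / 0 0 0 10 / 0 0 0 0 / 0 0 0 0 / 0 0 0 0
t=3: a0@(0,1) a1@(2,3) a2@(2,3) a3@(0,1) a4@(0,1) a5@(0,1) a6@(0,1) | pheromone: 0 29 0 0 / 0 0 0 0 / 0 0 0 13 / 0 0 0 0 / 0 0 0 0 / 0 0 0 0
t=4: a0@(0,1) a1@(2,3) a2@(2,3) a3@(0,1) a4@(0,1) a5@(0,1) a6@(0,1) | pheromone: 0 38 0 0 / 0 0 0 0 / 0 0 0 16 / 0 0 0 0 / 0 0 0 0 / 0 0 0 0
t=5: a0@(0,1) a1@(2,3) a2@(2,3) a3@(0,1) a4@(0,1) a5@(0,1) a6@(0,1) | pheromone: 0 47 0 0 / 0 0 0 0 / 0 0 0 19 / 0 0 0 0 / 0 0 0 0 / 0 0 0 0

.F..
....
...F
....
....
....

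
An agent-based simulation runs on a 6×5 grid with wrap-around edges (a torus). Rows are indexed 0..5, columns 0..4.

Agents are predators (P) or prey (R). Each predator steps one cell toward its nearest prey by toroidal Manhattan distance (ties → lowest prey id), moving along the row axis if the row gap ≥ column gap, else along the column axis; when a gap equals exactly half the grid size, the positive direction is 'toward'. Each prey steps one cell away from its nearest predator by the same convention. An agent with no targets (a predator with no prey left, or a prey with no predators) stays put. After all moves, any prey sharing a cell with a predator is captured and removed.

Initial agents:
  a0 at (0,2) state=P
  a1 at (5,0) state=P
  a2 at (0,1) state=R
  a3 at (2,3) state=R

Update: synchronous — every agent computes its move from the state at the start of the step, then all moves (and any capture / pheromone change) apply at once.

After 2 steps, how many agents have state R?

1

t=1: a0@(0,1):P a1@(0,0):P a3@(3,3):R
t=2: a0@(1,1):P a1@(1,0):P a3@(2,3):R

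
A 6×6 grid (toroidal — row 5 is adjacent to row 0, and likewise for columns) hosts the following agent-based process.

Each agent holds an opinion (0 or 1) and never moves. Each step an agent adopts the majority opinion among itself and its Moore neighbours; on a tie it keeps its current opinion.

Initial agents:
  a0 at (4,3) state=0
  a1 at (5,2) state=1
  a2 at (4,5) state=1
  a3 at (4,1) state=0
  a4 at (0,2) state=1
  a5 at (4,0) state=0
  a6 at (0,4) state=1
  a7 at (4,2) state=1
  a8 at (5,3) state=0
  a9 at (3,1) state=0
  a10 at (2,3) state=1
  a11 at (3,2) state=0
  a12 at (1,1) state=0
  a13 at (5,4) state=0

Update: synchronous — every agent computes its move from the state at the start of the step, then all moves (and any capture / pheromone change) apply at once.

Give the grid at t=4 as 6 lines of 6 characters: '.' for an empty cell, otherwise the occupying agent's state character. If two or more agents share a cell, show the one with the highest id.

..0.0.
.0....
...1..
.00...
0000.0
..000.

t=1: a0@(4,3):0 a1@(5,2):1 a2@(4,5):0 a3@(4,1):0 a4@(0,2):1 a5@(4,0):0 a6@(0,4):0 a7@(4,2):0 a8@(5,3):1 a9@(3,1):0 a10@(2,3):1 a11@(3,2):0 a12@(1,1):0 a13@(5,4):0
t=2: a0@(4,3):0 a1@(5,2):1 a2@(4,5):0 a3@(4,1):0 a4@(0,2):1 a5@(4,0):0 a6@(0,4):0 a7@(4,2):0 a8@(5,3):0 a9@(3,1):0 a10@(2,3):1 a11@(3,2):0 a12@(1,1):0 a13@(5,4):0
t=3: a0@(4,3):0 a1@(5,2):0 a2@(4,5):0 a3@(4,1):0 a4@(0,2):1 a5@(4,0):0 a6@(0,4):0 a7@(4,2):0 a8@(5,3):0 a9@(3,1):0 a10@(2,3):1 a11@(3,2):0 a12@(1,1):0 a13@(5,4):0
t=4: a0@(4,3):0 a1@(5,2):0 a2@(4,5):0 a3@(4,1):0 a4@(0,2):0 a5@(4,0):0 a6@(0,4):0 a7@(4,2):0 a8@(5,3):0 a9@(3,1):0 a10@(2,3):1 a11@(3,2):0 a12@(1,1):0 a13@(5,4):0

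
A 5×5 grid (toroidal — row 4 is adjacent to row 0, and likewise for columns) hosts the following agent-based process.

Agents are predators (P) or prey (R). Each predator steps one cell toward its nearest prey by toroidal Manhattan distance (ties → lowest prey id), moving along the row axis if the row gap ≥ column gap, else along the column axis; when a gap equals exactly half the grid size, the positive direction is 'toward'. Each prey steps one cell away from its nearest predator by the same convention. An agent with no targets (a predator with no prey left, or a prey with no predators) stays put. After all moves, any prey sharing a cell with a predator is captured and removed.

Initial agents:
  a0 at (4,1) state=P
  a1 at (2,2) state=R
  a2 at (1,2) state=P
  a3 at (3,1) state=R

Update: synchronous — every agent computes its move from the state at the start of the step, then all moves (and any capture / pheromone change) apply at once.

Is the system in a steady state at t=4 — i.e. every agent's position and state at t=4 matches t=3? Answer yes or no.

no

t=1: a0@(3,1):P a1@(3,2):R a2@(2,2):P a3@(2,1):R
t=2: a0@(3,2):P a1@(3,3):R a2@(3,2):P a3@(1,1):R
t=3: a0@(3,3):P a1@(3,4):R a2@(3,3):P a3@(0,1):R
t=4: a0@(3,4):P a1@(3,0):R a2@(3,4):P a3@(1,1):R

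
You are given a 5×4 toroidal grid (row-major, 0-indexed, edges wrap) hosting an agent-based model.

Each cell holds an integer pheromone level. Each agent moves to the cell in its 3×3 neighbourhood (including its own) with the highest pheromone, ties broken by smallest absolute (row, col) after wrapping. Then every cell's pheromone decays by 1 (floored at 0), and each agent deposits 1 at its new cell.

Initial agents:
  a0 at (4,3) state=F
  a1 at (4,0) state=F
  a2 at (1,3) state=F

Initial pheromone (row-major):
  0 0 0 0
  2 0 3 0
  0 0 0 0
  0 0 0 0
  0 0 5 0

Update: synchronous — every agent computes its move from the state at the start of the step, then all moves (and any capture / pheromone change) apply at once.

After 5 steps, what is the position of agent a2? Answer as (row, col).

t=1: a0@(4,2) a1@(0,0) a2@(1,2) | pheromone: 1 0 0 0 / 1 0 3 0 / 0 0 0 0 / 0 0 0 0 / 0 0 5 0
t=2: a0@(4,2) a1@(0,0) a2@(1,2) | pheromone: 1 0 0 0 / 0 0 3 0 / 0 0 0 0 / 0 0 0 0 / 0 0 5 0
t=3: (unchanged — steady state)

(1, 2)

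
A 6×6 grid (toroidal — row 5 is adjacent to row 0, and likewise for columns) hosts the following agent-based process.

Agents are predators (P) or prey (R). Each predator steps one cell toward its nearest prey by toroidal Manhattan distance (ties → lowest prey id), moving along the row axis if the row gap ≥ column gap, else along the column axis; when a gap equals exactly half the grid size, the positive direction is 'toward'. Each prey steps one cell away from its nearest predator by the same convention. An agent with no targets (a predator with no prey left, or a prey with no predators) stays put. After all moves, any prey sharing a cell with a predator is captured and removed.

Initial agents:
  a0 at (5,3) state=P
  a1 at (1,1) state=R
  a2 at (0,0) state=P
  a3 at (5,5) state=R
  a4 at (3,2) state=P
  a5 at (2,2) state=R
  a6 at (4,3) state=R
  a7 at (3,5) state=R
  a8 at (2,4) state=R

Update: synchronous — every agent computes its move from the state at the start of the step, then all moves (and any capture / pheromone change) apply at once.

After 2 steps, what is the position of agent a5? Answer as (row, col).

(0, 2)

t=1: a0@(4,3):P a1@(2,1):R a2@(1,0):P a3@(5,0):R a4@(2,2):P a5@(1,2):R a6@(3,3):R a7@(3,4):R a8@(2,5):R
t=2: a0@(3,3):P a2@(2,0):P a3@(4,0):R a4@(2,1):P a5@(0,2):R a6@(2,3):R a7@(2,4):R a8@(3,5):R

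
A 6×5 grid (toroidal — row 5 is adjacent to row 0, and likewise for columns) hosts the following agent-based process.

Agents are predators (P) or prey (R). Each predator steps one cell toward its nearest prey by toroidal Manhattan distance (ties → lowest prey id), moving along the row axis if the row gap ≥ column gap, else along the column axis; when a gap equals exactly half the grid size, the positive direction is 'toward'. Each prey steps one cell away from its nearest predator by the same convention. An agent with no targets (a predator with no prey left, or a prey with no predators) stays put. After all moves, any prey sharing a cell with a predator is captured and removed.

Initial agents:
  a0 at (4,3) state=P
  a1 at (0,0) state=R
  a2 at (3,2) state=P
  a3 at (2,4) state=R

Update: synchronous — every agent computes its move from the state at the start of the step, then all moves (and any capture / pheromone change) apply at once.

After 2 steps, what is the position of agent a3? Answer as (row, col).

t=1: a0@(3,3):P a1@(1,0):R a2@(3,3):P a3@(1,4):R
t=2: a0@(2,3):P a1@(0,0):R a2@(2,3):P a3@(0,4):R

(0, 4)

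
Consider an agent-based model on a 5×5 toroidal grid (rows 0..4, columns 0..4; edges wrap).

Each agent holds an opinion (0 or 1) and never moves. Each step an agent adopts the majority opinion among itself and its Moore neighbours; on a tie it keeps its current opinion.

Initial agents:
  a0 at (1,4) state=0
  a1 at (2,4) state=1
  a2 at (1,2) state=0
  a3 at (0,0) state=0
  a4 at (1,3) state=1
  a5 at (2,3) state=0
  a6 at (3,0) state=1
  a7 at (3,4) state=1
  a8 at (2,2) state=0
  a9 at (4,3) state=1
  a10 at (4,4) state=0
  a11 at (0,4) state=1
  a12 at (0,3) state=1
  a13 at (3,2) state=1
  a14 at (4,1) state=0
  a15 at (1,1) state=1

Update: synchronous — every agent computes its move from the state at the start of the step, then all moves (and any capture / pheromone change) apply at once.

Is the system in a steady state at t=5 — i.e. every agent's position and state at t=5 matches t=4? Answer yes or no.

yes

t=1: a0@(1,4):1 a1@(2,4):1 a2@(1,2):0 a3@(0,0):0 a4@(1,3):1 a5@(2,3):0 a6@(3,0):1 a7@(3,4):1 a8@(2,2):0 a9@(4,3):1 a10@(4,4):1 a11@(0,4):1 a12@(0,3):1 a13@(3,2):0 a14@(4,1):0 a15@(1,1):0
t=2: (unchanged — steady state)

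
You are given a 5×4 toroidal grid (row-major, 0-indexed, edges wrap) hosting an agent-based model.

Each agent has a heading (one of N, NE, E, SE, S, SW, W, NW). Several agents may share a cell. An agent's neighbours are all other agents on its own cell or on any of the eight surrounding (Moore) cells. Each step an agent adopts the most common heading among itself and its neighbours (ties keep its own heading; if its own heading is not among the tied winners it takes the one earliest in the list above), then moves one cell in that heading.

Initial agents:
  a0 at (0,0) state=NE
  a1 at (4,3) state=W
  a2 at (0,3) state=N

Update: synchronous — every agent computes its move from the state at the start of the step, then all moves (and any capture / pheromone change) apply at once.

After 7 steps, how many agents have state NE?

1

t=1: a0@(4,1):NE a1@(4,2):W a2@(4,3):N
t=2: a0@(3,2):NE a1@(4,1):W a2@(3,3):N
t=3: a0@(2,3):NE a1@(4,0):W a2@(2,3):N
t=4: a0@(1,0):NE a1@(4,3):W a2@(1,3):N
t=5: a0@(0,1):NE a1@(4,2):W a2@(0,3):N
t=6: a0@(4,2):NE a1@(4,1):W a2@(4,3):N
t=7: a0@(3,3):NE a1@(4,0):W a2@(3,3):N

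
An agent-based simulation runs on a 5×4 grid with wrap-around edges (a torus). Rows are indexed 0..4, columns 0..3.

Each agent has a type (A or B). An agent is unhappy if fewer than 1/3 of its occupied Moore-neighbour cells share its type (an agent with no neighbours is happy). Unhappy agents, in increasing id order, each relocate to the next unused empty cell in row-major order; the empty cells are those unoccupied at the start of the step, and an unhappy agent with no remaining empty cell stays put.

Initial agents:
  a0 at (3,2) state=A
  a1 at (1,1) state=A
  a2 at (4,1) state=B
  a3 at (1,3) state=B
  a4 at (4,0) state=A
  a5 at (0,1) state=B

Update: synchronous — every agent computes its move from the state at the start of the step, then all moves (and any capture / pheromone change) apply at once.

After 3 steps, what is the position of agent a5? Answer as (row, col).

t=1: a0@(0,0):A a1@(0,2):A a2@(4,1):B a3@(1,3):B a4@(0,3):A a5@(0,1):B
t=2: a0@(1,0):A a1@(1,1):A a2@(4,1):B a3@(1,2):B a4@(0,3):A a5@(0,1):B
t=3: (unchanged — steady state)

(0, 1)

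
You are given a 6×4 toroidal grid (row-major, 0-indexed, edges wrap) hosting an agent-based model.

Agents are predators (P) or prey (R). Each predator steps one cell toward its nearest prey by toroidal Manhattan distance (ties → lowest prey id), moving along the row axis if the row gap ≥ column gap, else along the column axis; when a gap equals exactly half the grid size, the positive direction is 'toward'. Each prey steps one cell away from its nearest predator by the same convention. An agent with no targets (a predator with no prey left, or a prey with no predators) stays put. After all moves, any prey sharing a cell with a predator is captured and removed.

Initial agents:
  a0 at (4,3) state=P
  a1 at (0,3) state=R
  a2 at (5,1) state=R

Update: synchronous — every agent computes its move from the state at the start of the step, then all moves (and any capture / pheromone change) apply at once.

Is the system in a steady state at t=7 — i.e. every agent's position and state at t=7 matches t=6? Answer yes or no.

no

t=1: a0@(5,3):P a1@(1,3):R a2@(5,0):R
t=2: a0@(5,0):P a1@(2,3):R a2@(5,1):R
t=3: a0@(5,1):P a1@(1,3):R a2@(5,2):R
t=4: a0@(5,2):P a1@(2,3):R a2@(5,3):R
t=5: a0@(5,3):P a1@(1,3):R a2@(5,0):R
t=6: a0@(5,0):P a1@(2,3):R a2@(5,1):R
t=7: a0@(5,1):P a1@(1,3):R a2@(5,2):R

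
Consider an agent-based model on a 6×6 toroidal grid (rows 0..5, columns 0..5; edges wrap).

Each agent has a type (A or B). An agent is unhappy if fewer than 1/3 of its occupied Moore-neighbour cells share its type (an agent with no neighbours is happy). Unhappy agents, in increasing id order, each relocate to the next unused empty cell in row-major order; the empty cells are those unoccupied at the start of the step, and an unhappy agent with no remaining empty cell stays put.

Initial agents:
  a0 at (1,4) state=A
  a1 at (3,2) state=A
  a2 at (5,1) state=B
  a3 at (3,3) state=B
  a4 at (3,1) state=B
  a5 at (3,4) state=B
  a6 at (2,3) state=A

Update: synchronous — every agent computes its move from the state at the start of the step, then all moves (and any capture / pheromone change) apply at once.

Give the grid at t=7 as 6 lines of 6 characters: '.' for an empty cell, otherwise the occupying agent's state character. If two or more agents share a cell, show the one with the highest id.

t=1: a0@(1,4):A a1@(3,2):A a2@(5,1):B a3@(3,3):B a4@(0,0):B a5@(3,4):B a6@(2,3):A
t=2: (unchanged — steady state)

B.....
....A.
...A..
..ABB.
......
.B....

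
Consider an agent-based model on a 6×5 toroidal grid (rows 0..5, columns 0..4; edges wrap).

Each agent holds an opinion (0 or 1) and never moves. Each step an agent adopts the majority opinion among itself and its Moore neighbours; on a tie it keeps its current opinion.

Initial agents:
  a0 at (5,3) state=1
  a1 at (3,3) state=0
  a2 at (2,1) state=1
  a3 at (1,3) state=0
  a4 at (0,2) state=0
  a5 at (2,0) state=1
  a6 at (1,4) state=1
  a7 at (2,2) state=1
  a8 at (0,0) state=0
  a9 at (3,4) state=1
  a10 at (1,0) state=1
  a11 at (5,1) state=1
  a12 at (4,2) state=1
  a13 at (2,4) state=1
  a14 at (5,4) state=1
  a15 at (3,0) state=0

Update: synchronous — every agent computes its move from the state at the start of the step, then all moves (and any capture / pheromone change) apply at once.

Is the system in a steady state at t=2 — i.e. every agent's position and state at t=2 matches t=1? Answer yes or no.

t=1: a0@(5,3):1 a1@(3,3):1 a2@(2,1):1 a3@(1,3):1 a4@(0,2):0 a5@(2,0):1 a6@(1,4):1 a7@(2,2):1 a8@(0,0):1 a9@(3,4):1 a10@(1,0):1 a11@(5,1):1 a12@(4,2):1 a13@(2,4):1 a14@(5,4):1 a15@(3,0):1
t=2: a0@(5,3):1 a1@(3,3):1 a2@(2,1):1 a3@(1,3):1 a4@(0,2):1 a5@(2,0):1 a6@(1,4):1 a7@(2,2):1 a8@(0,0):1 a9@(3,4):1 a10@(1,0):1 a11@(5,1):1 a12@(4,2):1 a13@(2,4):1 a14@(5,4):1 a15@(3,0):1

no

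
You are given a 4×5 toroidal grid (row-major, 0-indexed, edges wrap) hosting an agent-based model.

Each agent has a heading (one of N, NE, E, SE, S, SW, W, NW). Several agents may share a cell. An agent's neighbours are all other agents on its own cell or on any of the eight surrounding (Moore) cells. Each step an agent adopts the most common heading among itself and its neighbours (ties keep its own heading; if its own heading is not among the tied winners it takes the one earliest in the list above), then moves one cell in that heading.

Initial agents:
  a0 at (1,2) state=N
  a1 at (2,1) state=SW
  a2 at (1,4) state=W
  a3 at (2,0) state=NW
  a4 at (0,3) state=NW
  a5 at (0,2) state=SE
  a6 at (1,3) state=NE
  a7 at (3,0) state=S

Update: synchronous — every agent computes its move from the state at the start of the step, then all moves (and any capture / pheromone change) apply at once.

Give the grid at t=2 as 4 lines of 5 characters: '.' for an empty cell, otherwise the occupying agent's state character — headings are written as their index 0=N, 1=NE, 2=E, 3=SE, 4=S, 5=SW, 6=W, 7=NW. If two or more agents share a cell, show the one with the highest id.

t=1: a0@(0,2):N a1@(3,0):SW a2@(0,3):NW a3@(1,4):NW a4@(3,2):NW a5@(1,3):SE a6@(0,4):NE a7@(0,0):S
t=2: a0@(3,1):NW a1@(0,4):SW a2@(3,2):NW a3@(0,3):NW a4@(2,1):NW a5@(0,2):NW a6@(3,3):NW a7@(1,0):S

..775
4....
.7...
.777.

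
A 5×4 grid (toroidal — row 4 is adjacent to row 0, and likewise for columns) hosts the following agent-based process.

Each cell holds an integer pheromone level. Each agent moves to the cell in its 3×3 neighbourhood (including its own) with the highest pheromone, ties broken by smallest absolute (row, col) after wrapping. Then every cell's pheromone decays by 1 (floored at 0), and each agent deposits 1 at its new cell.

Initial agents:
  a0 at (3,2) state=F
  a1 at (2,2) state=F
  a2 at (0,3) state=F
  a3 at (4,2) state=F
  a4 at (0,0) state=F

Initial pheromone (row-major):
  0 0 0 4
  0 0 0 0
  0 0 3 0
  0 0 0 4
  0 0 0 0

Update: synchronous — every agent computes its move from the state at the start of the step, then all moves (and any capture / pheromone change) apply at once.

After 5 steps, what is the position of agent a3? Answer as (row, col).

(0, 3)

t=1: a0@(3,3) a1@(3,3) a2@(0,3) a3@(0,3) a4@(0,3) | pheromone: 0 0 0 6 / 0 0 0 0 / 0 0 2 0 / 0 0 0 5 / 0 0 0 0
t=2: a0@(3,3) a1@(3,3) a2@(0,3) a3@(0,3) a4@(0,3) | pheromone: 0 0 0 8 / 0 0 0 0 / 0 0 1 0 / 0 0 0 6 / 0 0 0 0
t=3: a0@(3,3) a1@(3,3) a2@(0,3) a3@(0,3) a4@(0,3) | pheromone: 0 0 0 10 / 0 0 0 0 / 0 0 0 0 / 0 0 0 7 / 0 0 0 0
t=4: a0@(3,3) a1@(3,3) a2@(0,3) a3@(0,3) a4@(0,3) | pheromone: 0 0 0 12 / 0 0 0 0 / 0 0 0 0 / 0 0 0 8 / 0 0 0 0
t=5: a0@(3,3) a1@(3,3) a2@(0,3) a3@(0,3) a4@(0,3) | pheromone: 0 0 0 14 / 0 0 0 0 / 0 0 0 0 / 0 0 0 9 / 0 0 0 0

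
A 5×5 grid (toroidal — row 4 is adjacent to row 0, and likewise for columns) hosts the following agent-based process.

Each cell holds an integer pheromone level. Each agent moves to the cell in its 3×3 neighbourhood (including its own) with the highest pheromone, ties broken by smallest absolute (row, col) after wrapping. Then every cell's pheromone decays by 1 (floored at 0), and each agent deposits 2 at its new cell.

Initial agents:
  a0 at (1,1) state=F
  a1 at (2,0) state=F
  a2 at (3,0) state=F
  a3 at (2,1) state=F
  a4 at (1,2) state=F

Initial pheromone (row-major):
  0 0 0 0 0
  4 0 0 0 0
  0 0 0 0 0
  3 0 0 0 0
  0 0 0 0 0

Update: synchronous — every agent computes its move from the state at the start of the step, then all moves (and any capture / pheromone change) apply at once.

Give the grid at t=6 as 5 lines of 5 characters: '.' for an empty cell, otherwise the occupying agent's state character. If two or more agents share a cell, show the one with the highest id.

.....
F....
.....
F....
.....

t=1: a0@(1,0) a1@(1,0) a2@(3,0) a3@(1,0) a4@(0,1) | pheromone: 0 2 0 0 0 / 9 0 0 0 0 / 0 0 0 0 0 / 4 0 0 0 0 / 0 0 0 0 0
t=2: a0@(1,0) a1@(1,0) a2@(3,0) a3@(1,0) a4@(1,0) | pheromone: 0 1 0 0 0 / 16 0 0 0 0 / 0 0 0 0 0 / 5 0 0 0 0 / 0 0 0 0 0
t=3: a0@(1,0) a1@(1,0) a2@(3,0) a3@(1,0) a4@(1,0) | pheromone: 0 0 0 0 0 / 23 0 0 0 0 / 0 0 0 0 0 / 6 0 0 0 0 / 0 0 0 0 0
t=4: a0@(1,0) a1@(1,0) a2@(3,0) a3@(1,0) a4@(1,0) | pheromone: 0 0 0 0 0 / 30 0 0 0 0 / 0 0 0 0 0 / 7 0 0 0 0 / 0 0 0 0 0
t=5: a0@(1,0) a1@(1,0) a2@(3,0) a3@(1,0) a4@(1,0) | pheromone: 0 0 0 0 0 / 37 0 0 0 0 / 0 0 0 0 0 / 8 0 0 0 0 / 0 0 0 0 0
t=6: a0@(1,0) a1@(1,0) a2@(3,0) a3@(1,0) a4@(1,0) | pheromone: 0 0 0 0 0 / 44 0 0 0 0 / 0 0 0 0 0 / 9 0 0 0 0 / 0 0 0 0 0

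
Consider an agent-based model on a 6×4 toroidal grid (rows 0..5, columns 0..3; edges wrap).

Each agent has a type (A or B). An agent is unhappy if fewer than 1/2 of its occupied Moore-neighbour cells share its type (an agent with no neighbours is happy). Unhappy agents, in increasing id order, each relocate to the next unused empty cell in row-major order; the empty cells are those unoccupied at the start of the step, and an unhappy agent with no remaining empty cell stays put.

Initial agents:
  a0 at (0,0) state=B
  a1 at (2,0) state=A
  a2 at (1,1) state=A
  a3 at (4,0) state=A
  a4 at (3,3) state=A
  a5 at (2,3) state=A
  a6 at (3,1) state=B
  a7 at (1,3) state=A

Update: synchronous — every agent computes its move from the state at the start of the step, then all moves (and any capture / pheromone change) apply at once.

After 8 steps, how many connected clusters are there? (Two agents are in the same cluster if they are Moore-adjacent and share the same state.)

t=1: a0@(0,1):B a1@(2,0):A a2@(1,1):A a3@(4,0):A a4@(3,3):A a5@(2,3):A a6@(0,2):B a7@(1,3):A
t=2: a0@(0,1):B a1@(2,0):A a2@(0,0):A a3@(4,0):A a4@(3,3):A a5@(2,3):A a6@(0,3):B a7@(1,3):A
t=3: a0@(0,2):B a1@(2,0):A a2@(1,0):A a3@(4,0):A a4@(3,3):A a5@(2,3):A a6@(1,1):B a7@(1,3):A
t=4: a0@(0,2):B a1@(2,0):A a2@(1,0):A a3@(4,0):A a4@(3,3):A a5@(2,3):A a6@(0,0):B a7@(1,3):A
t=5: a0@(0,1):B a1@(2,0):A a2@(1,0):A a3@(4,0):A a4@(3,3):A a5@(2,3):A a6@(0,3):B a7@(1,3):A
t=6: a0@(0,0):B a1@(2,0):A a2@(1,0):A a3@(4,0):A a4@(3,3):A a5@(2,3):A a6@(0,2):B a7@(1,3):A
t=7: a0@(0,1):B a1@(2,0):A a2@(1,0):A a3@(4,0):A a4@(3,3):A a5@(2,3):A a6@(0,3):B a7@(1,3):A
t=8: a0@(0,0):B a1@(2,0):A a2@(1,0):A a3@(4,0):A a4@(3,3):A a5@(2,3):A a6@(0,2):B a7@(1,3):A

3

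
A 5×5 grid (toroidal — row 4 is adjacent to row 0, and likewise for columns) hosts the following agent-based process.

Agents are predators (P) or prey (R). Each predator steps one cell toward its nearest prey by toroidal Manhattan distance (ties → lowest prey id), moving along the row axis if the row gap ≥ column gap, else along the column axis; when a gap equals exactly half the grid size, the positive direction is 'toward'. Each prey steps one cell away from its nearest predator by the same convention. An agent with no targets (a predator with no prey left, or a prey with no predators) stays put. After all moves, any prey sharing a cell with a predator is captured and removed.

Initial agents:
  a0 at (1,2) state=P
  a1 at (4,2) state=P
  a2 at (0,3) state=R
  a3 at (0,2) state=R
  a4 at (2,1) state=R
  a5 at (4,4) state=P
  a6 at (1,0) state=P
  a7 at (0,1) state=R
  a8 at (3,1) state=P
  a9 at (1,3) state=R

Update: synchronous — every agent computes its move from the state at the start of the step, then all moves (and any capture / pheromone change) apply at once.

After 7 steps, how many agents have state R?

t=1: a0@(0,2):P a1@(0,2):P a2@(4,3):R a3@(4,2):R a4@(1,1):R a5@(0,4):P a6@(2,0):P a7@(4,1):R a8@(2,1):P a9@(1,4):R
t=2: a0@(4,2):P a1@(4,2):P a2@(3,3):R a3@(3,2):R a4@(0,1):R a5@(1,4):P a6@(1,0):P a7@(3,1):R a8@(1,1):P a9@(2,4):R
t=3: a0@(3,2):P a1@(3,2):P a2@(2,3):R a3@(2,2):R a4@(4,1):R a5@(2,4):P a6@(0,0):P a7@(2,1):R a8@(0,1):P a9@(3,4):R
t=4: a0@(2,2):P a1@(2,2):P a3@(1,2):R a4@(3,1):R a5@(2,3):P a6@(4,0):P a7@(1,1):R a8@(4,1):P a9@(4,4):R
t=5: a0@(1,2):P a1@(1,2):P a3@(0,2):R a4@(2,1):R a5@(1,3):P a6@(4,4):P a7@(0,1):R a8@(3,1):P a9@(4,3):R
t=6: a0@(0,2):P a1@(0,2):P a3@(4,2):R a4@(1,1):R a5@(0,3):P a6@(4,3):P a7@(4,1):R a8@(2,1):P a9@(4,2):R
t=7: a0@(4,2):P a1@(4,2):P a3@(3,2):R a4@(0,1):R a5@(4,3):P a6@(4,2):P a7@(3,1):R a8@(1,1):P a9@(3,2):R

4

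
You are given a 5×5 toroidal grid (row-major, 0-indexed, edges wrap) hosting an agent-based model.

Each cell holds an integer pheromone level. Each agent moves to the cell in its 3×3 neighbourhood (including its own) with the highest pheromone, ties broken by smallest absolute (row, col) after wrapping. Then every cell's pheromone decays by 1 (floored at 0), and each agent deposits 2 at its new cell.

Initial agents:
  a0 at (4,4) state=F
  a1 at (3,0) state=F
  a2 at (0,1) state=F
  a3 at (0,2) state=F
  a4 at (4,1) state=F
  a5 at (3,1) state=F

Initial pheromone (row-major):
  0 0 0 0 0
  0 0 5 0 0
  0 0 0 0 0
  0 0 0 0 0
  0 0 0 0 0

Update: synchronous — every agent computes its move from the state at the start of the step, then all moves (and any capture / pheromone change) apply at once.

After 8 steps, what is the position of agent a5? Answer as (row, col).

t=1: a0@(0,0) a1@(2,0) a2@(1,2) a3@(1,2) a4@(0,0) a5@(2,0) | pheromone: 4 0 0 0 0 / 0 0 8 0 0 / 4 0 0 0 0 / 0 0 0 0 0 / 0 0 0 0 0
t=2: a0@(0,0) a1@(2,0) a2@(1,2) a3@(1,2) a4@(0,0) a5@(2,0) | pheromone: 7 0 0 0 0 / 0 0 11 0 0 / 7 0 0 0 0 / 0 0 0 0 0 / 0 0 0 0 0
t=3: a0@(0,0) a1@(2,0) a2@(1,2) a3@(1,2) a4@(0,0) a5@(2,0) | pheromone: 10 0 0 0 0 / 0 0 14 0 0 / 10 0 0 0 0 / 0 0 0 0 0 / 0 0 0 0 0
t=4: a0@(0,0) a1@(2,0) a2@(1,2) a3@(1,2) a4@(0,0) a5@(2,0) | pheromone: 13 0 0 0 0 / 0 0 17 0 0 / 13 0 0 0 0 / 0 0 0 0 0 / 0 0 0 0 0
t=5: a0@(0,0) a1@(2,0) a2@(1,2) a3@(1,2) a4@(0,0) a5@(2,0) | pheromone: 16 0 0 0 0 / 0 0 20 0 0 / 16 0 0 0 0 / 0 0 0 0 0 / 0 0 0 0 0
t=6: a0@(0,0) a1@(2,0) a2@(1,2) a3@(1,2) a4@(0,0) a5@(2,0) | pheromone: 19 0 0 0 0 / 0 0 23 0 0 / 19 0 0 0 0 / 0 0 0 0 0 / 0 0 0 0 0
t=7: a0@(0,0) a1@(2,0) a2@(1,2) a3@(1,2) a4@(0,0) a5@(2,0) | pheromone: 22 0 0 0 0 / 0 0 26 0 0 / 22 0 0 0 0 / 0 0 0 0 0 / 0 0 0 0 0
t=8: a0@(0,0) a1@(2,0) a2@(1,2) a3@(1,2) a4@(0,0) a5@(2,0) | pheromone: 25 0 0 0 0 / 0 0 29 0 0 / 25 0 0 0 0 / 0 0 0 0 0 / 0 0 0 0 0

(2, 0)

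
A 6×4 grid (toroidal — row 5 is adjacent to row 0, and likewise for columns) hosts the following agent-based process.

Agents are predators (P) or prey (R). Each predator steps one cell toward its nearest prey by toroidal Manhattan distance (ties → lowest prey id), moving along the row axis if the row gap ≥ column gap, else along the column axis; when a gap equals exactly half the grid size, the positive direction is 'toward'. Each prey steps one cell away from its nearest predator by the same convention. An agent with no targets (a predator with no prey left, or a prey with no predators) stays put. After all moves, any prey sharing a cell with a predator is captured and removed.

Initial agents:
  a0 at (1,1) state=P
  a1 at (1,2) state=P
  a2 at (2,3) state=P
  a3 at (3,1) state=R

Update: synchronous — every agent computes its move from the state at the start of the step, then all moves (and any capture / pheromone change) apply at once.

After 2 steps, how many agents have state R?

t=1: a0@(2,1):P a1@(2,2):P a2@(2,0):P a3@(4,1):R
t=2: a0@(3,1):P a1@(3,2):P a2@(3,0):P a3@(5,1):R

1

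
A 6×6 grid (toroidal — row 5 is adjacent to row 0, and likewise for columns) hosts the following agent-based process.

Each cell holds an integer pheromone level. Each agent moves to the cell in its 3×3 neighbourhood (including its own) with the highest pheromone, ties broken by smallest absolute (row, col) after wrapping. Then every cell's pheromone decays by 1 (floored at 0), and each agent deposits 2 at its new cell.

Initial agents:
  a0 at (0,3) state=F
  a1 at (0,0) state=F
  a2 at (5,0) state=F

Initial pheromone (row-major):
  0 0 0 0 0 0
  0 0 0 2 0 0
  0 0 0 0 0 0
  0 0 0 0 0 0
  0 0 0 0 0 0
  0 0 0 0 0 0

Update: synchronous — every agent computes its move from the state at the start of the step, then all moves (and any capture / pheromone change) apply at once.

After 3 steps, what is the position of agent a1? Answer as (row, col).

t=1: a0@(1,3) a1@(0,0) a2@(0,0) | pheromone: 4 0 0 0 0 0 / 0 0 0 3 0 0 / 0 0 0 0 0 0 / 0 0 0 0 0 0 / 0 0 0 0 0 0 / 0 0 0 0 0 0
t=2: a0@(1,3) a1@(0,0) a2@(0,0) | pheromone: 7 0 0 0 0 0 / 0 0 0 4 0 0 / 0 0 0 0 0 0 / 0 0 0 0 0 0 / 0 0 0 0 0 0 / 0 0 0 0 0 0
t=3: a0@(1,3) a1@(0,0) a2@(0,0) | pheromone: 10 0 0 0 0 0 / 0 0 0 5 0 0 / 0 0 0 0 0 0 / 0 0 0 0 0 0 / 0 0 0 0 0 0 / 0 0 0 0 0 0

(0, 0)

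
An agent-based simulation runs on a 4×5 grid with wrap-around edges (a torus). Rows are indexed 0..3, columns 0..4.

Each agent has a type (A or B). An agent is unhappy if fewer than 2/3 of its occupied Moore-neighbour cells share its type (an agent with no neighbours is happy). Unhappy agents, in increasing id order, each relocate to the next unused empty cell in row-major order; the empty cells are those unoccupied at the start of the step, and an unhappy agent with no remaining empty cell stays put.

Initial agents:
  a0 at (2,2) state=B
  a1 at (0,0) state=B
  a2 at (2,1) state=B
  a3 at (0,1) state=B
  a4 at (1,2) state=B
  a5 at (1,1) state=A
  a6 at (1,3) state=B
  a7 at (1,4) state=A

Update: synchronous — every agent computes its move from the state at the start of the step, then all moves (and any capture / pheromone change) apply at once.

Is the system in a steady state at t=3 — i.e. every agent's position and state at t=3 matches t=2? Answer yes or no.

no

t=1: a0@(2,2):B a1@(0,2):B a2@(2,1):B a3@(0,1):B a4@(1,2):B a5@(0,3):A a6@(1,3):B a7@(0,4):A
t=2: a0@(2,2):B a1@(0,2):B a2@(2,1):B a3@(0,1):B a4@(1,2):B a5@(0,0):A a6@(1,0):B a7@(1,1):A
t=3: a0@(2,2):B a1@(0,2):B a2@(2,1):B a3@(0,3):B a4@(1,2):B a5@(0,4):A a6@(1,3):B a7@(1,4):A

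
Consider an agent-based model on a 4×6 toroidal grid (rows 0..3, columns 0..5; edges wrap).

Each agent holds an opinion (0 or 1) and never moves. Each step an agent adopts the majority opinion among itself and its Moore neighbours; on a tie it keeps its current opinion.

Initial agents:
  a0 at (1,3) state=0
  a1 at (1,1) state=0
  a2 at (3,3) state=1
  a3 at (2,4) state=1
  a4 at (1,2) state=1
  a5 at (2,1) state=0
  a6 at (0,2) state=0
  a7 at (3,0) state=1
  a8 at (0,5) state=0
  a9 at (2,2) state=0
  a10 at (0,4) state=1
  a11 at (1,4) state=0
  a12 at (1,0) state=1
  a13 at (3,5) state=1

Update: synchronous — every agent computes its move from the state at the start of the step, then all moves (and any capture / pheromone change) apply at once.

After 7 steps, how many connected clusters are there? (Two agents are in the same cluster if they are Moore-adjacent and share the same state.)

t=1: a0@(1,3):0 a1@(1,1):0 a2@(3,3):1 a3@(2,4):1 a4@(1,2):0 a5@(2,1):0 a6@(0,2):0 a7@(3,0):1 a8@(0,5):1 a9@(2,2):0 a10@(0,4):1 a11@(1,4):0 a12@(1,0):0 a13@(3,5):1
t=2: a0@(1,3):0 a1@(1,1):0 a2@(3,3):1 a3@(2,4):1 a4@(1,2):0 a5@(2,1):0 a6@(0,2):0 a7@(3,0):1 a8@(0,5):1 a9@(2,2):0 a10@(0,4):1 a11@(1,4):1 a12@(1,0):0 a13@(3,5):1
t=3: (unchanged — steady state)

2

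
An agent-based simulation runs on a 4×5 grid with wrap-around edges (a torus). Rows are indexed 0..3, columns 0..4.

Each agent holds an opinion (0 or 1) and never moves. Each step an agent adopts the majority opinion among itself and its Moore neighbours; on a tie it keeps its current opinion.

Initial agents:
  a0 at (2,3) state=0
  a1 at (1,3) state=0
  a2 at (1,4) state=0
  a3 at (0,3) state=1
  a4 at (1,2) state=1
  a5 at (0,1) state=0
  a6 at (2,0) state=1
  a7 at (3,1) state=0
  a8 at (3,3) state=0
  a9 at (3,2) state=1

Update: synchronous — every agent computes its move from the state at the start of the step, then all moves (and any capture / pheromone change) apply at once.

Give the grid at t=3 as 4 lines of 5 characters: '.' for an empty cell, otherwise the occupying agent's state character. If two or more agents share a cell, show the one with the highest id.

.0.0.
..000
0..0.
.000.

t=1: a0@(2,3):0 a1@(1,3):0 a2@(1,4):0 a3@(0,3):1 a4@(1,2):0 a5@(0,1):0 a6@(2,0):0 a7@(3,1):0 a8@(3,3):0 a9@(3,2):0
t=2: a0@(2,3):0 a1@(1,3):0 a2@(1,4):0 a3@(0,3):0 a4@(1,2):0 a5@(0,1):0 a6@(2,0):0 a7@(3,1):0 a8@(3,3):0 a9@(3,2):0
t=3: (unchanged — steady state)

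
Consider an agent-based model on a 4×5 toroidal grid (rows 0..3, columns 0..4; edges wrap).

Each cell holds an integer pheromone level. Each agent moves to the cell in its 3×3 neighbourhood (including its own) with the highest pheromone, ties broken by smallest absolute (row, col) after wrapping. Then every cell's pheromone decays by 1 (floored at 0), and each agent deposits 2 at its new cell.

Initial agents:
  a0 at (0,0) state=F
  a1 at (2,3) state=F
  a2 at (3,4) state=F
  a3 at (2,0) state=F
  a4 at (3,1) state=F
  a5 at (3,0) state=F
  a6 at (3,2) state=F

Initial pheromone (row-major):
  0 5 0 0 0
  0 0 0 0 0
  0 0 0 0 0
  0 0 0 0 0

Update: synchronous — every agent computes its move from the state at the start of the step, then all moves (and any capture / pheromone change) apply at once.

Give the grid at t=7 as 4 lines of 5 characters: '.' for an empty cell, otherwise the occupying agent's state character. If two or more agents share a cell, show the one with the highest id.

.F...
.....
.....
.....

t=1: a0@(0,1) a1@(1,2) a2@(0,0) a3@(1,0) a4@(0,1) a5@(0,1) a6@(0,1) | pheromone: 2 12 0 0 0 / 2 0 2 0 0 / 0 0 0 0 0 / 0 0 0 0 0
t=2: a0@(0,1) a1@(0,1) a2@(0,1) a3@(0,1) a4@(0,1) a5@(0,1) a6@(0,1) | pheromone: 1 25 0 0 0 / 1 0 1 0 0 / 0 0 0 0 0 / 0 0 0 0 0
t=3: a0@(0,1) a1@(0,1) a2@(0,1) a3@(0,1) a4@(0,1) a5@(0,1) a6@(0,1) | pheromone: 0 38 0 0 0 / 0 0 0 0 0 / 0 0 0 0 0 / 0 0 0 0 0
t=4: a0@(0,1) a1@(0,1) a2@(0,1) a3@(0,1) a4@(0,1) a5@(0,1) a6@(0,1) | pheromone: 0 51 0 0 0 / 0 0 0 0 0 / 0 0 0 0 0 / 0 0 0 0 0
t=5: a0@(0,1) a1@(0,1) a2@(0,1) a3@(0,1) a4@(0,1) a5@(0,1) a6@(0,1) | pheromone: 0 64 0 0 0 / 0 0 0 0 0 / 0 0 0 0 0 / 0 0 0 0 0
t=6: a0@(0,1) a1@(0,1) a2@(0,1) a3@(0,1) a4@(0,1) a5@(0,1) a6@(0,1) | pheromone: 0 77 0 0 0 / 0 0 0 0 0 / 0 0 0 0 0 / 0 0 0 0 0
t=7: a0@(0,1) a1@(0,1) a2@(0,1) a3@(0,1) a4@(0,1) a5@(0,1) a6@(0,1) | pheromone: 0 90 0 0 0 / 0 0 0 0 0 / 0 0 0 0 0 / 0 0 0 0 0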